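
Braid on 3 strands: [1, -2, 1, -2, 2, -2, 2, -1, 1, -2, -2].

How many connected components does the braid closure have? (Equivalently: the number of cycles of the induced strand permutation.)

Track the strand permutation on 3 strands, starting from identity.
  step 1: s1 swaps positions 1,2 -> [2 1 3]
  step 2: s2^-1 swaps positions 2,3 -> [2 3 1]
  step 3: s1 swaps positions 1,2 -> [3 2 1]
  step 4: s2^-1 swaps positions 2,3 -> [3 1 2]
  step 5: s2 swaps positions 2,3 -> [3 2 1]
  step 6: s2^-1 swaps positions 2,3 -> [3 1 2]
  step 7: s2 swaps positions 2,3 -> [3 2 1]
  step 8: s1^-1 swaps positions 1,2 -> [2 3 1]
  step 9: s1 swaps positions 1,2 -> [3 2 1]
  step 10: s2^-1 swaps positions 2,3 -> [3 1 2]
  step 11: s2^-1 swaps positions 2,3 -> [3 2 1]
Final permutation (position -> original strand): [3 2 1]
Closure components = cycle count of this permutation = 2.

Answer: 2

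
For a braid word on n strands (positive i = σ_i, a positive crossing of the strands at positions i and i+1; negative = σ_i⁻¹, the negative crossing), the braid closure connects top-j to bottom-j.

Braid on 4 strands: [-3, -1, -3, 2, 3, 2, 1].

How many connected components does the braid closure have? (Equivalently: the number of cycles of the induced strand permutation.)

Track the strand permutation on 4 strands, starting from identity.
  step 1: s3^-1 swaps positions 3,4 -> [1 2 4 3]
  step 2: s1^-1 swaps positions 1,2 -> [2 1 4 3]
  step 3: s3^-1 swaps positions 3,4 -> [2 1 3 4]
  step 4: s2 swaps positions 2,3 -> [2 3 1 4]
  step 5: s3 swaps positions 3,4 -> [2 3 4 1]
  step 6: s2 swaps positions 2,3 -> [2 4 3 1]
  step 7: s1 swaps positions 1,2 -> [4 2 3 1]
Final permutation (position -> original strand): [4 2 3 1]
Closure components = cycle count of this permutation = 3.

Answer: 3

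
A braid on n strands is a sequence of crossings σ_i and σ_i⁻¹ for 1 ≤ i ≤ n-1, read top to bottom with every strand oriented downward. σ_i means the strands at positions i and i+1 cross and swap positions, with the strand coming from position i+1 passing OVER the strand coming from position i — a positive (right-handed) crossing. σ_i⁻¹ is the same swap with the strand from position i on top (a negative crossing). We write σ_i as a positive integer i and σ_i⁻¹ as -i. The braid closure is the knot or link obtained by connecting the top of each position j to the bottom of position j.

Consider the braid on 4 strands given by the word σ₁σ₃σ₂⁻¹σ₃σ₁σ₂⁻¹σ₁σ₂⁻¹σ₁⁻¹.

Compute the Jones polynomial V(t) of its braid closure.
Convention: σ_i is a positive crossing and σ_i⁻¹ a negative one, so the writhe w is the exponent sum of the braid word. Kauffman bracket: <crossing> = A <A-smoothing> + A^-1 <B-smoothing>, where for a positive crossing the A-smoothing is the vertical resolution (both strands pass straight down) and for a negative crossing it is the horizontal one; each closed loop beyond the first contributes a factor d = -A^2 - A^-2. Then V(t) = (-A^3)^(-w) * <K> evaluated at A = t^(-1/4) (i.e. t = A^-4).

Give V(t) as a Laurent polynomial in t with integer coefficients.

t^4 - 2*t^3 + 3*t^2 - 4*t + 4 - 3*t^-1 + 3*t^-2 - t^-3

Derivation:
The presented braid s1 s3 s2^-1 s3 s1 s2^-1 s1 s2^-1 s1^-1 on 4 strands reduces by inverse Markov moves (closure unchanged at each step):
  Deconjugate: the word is γ·β·γ⁻¹ with γ = s1 (prefix) and γ⁻¹ = s1^-1 (suffix); strip both.
Reduced to β = s3 s2^-1 s3 s1 s2^-1 s1 s2^-1 on 4 strands, 7 crossings.
Compute on β:
Braid: s3 s2^-1 s3 s1 s2^-1 s1 s2^-1 on 4 strands, 7 crossings.
Writhe w = (#positive) - (#negative) = 4 - 3 = 1.
Enumerate smoothing states for the bracket polynomial. There are 2^7 = 128 states.
Each crossing splits two ways (0=vertical, 1=horizontal). The state's weight is A^(#A-smoothings - #B-smoothings) * d^(loops - 1).
Tabulate the states by total A-exponent and number of loops L (A-exp: L × count):
  A^7: L=5 ×1
  A^5: L=4 ×7
  A^3: L=3 ×21
  A^1: L=2 ×32, L=4 ×3
  A^-1: L=1 ×21, L=3 ×14
  A^-3: L=2 ×19, L=4 ×2
  A^-5: L=3 ×7
  A^-7: L=4 ×1
Each group contributes A^e * Σ count * d^(L-1):
Powers of d = -A^2 - A^-2: d^2 = A^4 + 2 + A^-4; d^3 = -A^6 - 3*A^2 - 3*A^-2 - A^-6; d^4 = A^8 + 4*A^4 + 6 + 4*A^-4 + A^-8.
  A^7 * (d^4) = A^15 + 4*A^11 + 6*A^7 + 4*A^3 + A^-1
  A^5 * (7*d^3) = -7*A^11 - 21*A^7 - 21*A^3 - 7*A^-1
  A^3 * (21*d^2) = 21*A^7 + 42*A^3 + 21*A^-1
  A^1 * (32*d + 3*d^3) = -3*A^7 - 41*A^3 - 41*A^-1 - 3*A^-5
  A^-1 * (21 + 14*d^2) = 14*A^3 + 49*A^-1 + 14*A^-5
  A^-3 * (19*d + 2*d^3) = -2*A^3 - 25*A^-1 - 25*A^-5 - 2*A^-9
  A^-5 * (7*d^2) = 7*A^-1 + 14*A^-5 + 7*A^-9
  A^-7 * (d^3) = -A^-1 - 3*A^-5 - 3*A^-9 - A^-13
Summing the groups: <K> = A^15 - 3*A^11 + 3*A^7 - 4*A^3 + 4*A^-1 - 3*A^-5 + 2*A^-9 - A^-13
Normalise by the writhe: (-A^3)^(-w) = (-A^3)^(-1) = -A^-3, so f(A) = -A^-3 * <K> = -A^12 + 3*A^8 - 3*A^4 + 4 - 4*A^-4 + 3*A^-8 - 2*A^-12 + A^-16.
Substitute A = t^(-1/4), i.e. A^e → t^(-e/4): V(t) = t^4 - 2*t^3 + 3*t^2 - 4*t + 4 - 3*t^-1 + 3*t^-2 - t^-3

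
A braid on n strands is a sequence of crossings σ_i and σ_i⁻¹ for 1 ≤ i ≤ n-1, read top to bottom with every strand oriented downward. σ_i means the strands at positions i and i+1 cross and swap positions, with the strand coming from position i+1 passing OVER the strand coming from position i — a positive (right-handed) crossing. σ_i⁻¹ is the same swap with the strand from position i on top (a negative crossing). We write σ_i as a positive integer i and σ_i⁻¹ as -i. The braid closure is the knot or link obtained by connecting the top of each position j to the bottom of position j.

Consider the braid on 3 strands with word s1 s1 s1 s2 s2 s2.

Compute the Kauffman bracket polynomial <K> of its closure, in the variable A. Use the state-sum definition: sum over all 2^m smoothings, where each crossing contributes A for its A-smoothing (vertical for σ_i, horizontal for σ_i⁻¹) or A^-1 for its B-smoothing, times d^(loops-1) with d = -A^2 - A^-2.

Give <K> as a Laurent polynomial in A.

Braid: s1 s1 s1 s2 s2 s2 on 3 strands, 6 crossings.
Writhe w = (#positive) - (#negative) = 6 - 0 = 6.
Enumerate smoothing states for the bracket polynomial. There are 2^6 = 64 states.
Each crossing splits two ways (0=vertical, 1=horizontal). The state's weight is A^(#A-smoothings - #B-smoothings) * d^(loops - 1).
Tabulate the states by total A-exponent and number of loops L (A-exp: L × count):
  A^6: L=3 ×1
  A^4: L=2 ×6
  A^2: L=1 ×9, L=3 ×6
  A^0: L=2 ×18, L=4 ×2
  A^-2: L=3 ×15
  A^-4: L=4 ×6
  A^-6: L=5 ×1
Each group contributes A^e * Σ count * d^(L-1):
Powers of d = -A^2 - A^-2: d^2 = A^4 + 2 + A^-4; d^3 = -A^6 - 3*A^2 - 3*A^-2 - A^-6; d^4 = A^8 + 4*A^4 + 6 + 4*A^-4 + A^-8.
  A^6 * (d^2) = A^10 + 2*A^6 + A^2
  A^4 * (6*d) = -6*A^6 - 6*A^2
  A^2 * (9 + 6*d^2) = 6*A^6 + 21*A^2 + 6*A^-2
  A^0 * (18*d + 2*d^3) = -2*A^6 - 24*A^2 - 24*A^-2 - 2*A^-6
  A^-2 * (15*d^2) = 15*A^2 + 30*A^-2 + 15*A^-6
  A^-4 * (6*d^3) = -6*A^2 - 18*A^-2 - 18*A^-6 - 6*A^-10
  A^-6 * (d^4) = A^2 + 4*A^-2 + 6*A^-6 + 4*A^-10 + A^-14
Summing the groups: <K> = A^10 + 2*A^2 - 2*A^-2 + A^-6 - 2*A^-10 + A^-14

Answer: A^10 + 2*A^2 - 2*A^-2 + A^-6 - 2*A^-10 + A^-14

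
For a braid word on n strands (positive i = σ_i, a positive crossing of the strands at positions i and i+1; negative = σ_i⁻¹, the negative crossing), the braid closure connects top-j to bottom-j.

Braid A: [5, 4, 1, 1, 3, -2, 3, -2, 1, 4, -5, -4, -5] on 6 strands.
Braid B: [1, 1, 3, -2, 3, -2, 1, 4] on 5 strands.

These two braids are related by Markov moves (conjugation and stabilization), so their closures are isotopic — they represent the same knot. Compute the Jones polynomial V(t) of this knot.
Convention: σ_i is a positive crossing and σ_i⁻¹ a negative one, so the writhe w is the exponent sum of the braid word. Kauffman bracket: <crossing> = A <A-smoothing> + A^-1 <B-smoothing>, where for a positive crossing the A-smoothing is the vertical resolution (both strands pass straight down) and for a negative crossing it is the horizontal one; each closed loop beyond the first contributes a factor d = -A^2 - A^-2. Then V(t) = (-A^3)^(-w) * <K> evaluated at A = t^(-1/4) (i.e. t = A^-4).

Markov-equivalent braids have isotopic closures, hence identical knot invariants. Strip the Markov moves from each word to reach a common short braid β, then compute V(t) once on β.
Braid A: s5 s4 s1 s1 s3 s2^-1 s3 s2^-1 s1 s4 s5^-1 s4^-1 s5^-1 on 6 strands reduces by inverse Markov moves (closure unchanged at each step):
  Deconjugate: the word is γ·β·γ⁻¹ with γ = s5 s4 (prefix) and γ⁻¹ = s4^-1 s5^-1 (suffix); strip both.
  Destabilize: the word has the form β·s5^-1 where s5^-1 occurs only as the final letter (β ∈ B_5); drop it and the last strand → 5 strands.
  Destabilize: the word has the form β·s4 where s4 occurs only as the final letter (β ∈ B_4); drop it and the last strand → 4 strands.
Reduced to β = s1 s1 s3 s2^-1 s3 s2^-1 s1 on 4 strands, 7 crossings.
Braid B: s1 s1 s3 s2^-1 s3 s2^-1 s1 s4 on 5 strands reduces by inverse Markov moves (closure unchanged at each step):
  Destabilize: the word has the form β·s4 where s4 occurs only as the final letter (β ∈ B_4); drop it and the last strand → 4 strands.
Reduced to β = s1 s1 s3 s2^-1 s3 s2^-1 s1 on 4 strands, 7 crossings.
Both give the same β = s1 s1 s3 s2^-1 s3 s2^-1 s1 on 4 strands, so one state sum suffices:
Braid: s1 s1 s3 s2^-1 s3 s2^-1 s1 on 4 strands, 7 crossings.
Writhe w = (#positive) - (#negative) = 5 - 2 = 3.
State-sum expansion of <K>. There are 2^7 = 128 states.
For each crossing: s=0 is the vertical smoothing, s=1 horizontal. Crossing k contributes A^(sign_k * (1 - 2*s_k)); loop factor d = -A^2 - A^-2.
Tabulate the states by total A-exponent and number of loops L (A-exp: L × count):
  A^7: L=4 ×1
  A^5: L=3 ×7
  A^3: L=2 ×17, L=4 ×4
  A^1: L=1 ×15, L=3 ×19, L=5 ×1
  A^-1: L=2 ×27, L=4 ×8
  A^-3: L=3 ×20, L=5 ×1
  A^-5: L=4 ×7
  A^-7: L=5 ×1
Each group contributes A^e * Σ count * d^(L-1):
Powers of d = -A^2 - A^-2: d^2 = A^4 + 2 + A^-4; d^3 = -A^6 - 3*A^2 - 3*A^-2 - A^-6; d^4 = A^8 + 4*A^4 + 6 + 4*A^-4 + A^-8.
  A^7 * (d^3) = -A^13 - 3*A^9 - 3*A^5 - A
  A^5 * (7*d^2) = 7*A^9 + 14*A^5 + 7*A
  A^3 * (17*d + 4*d^3) = -4*A^9 - 29*A^5 - 29*A - 4*A^-3
  A^1 * (15 + 19*d^2 + d^4) = A^9 + 23*A^5 + 59*A + 23*A^-3 + A^-7
  A^-1 * (27*d + 8*d^3) = -8*A^5 - 51*A - 51*A^-3 - 8*A^-7
  A^-3 * (20*d^2 + d^4) = A^5 + 24*A + 46*A^-3 + 24*A^-7 + A^-11
  A^-5 * (7*d^3) = -7*A - 21*A^-3 - 21*A^-7 - 7*A^-11
  A^-7 * (d^4) = A + 4*A^-3 + 6*A^-7 + 4*A^-11 + A^-15
Summing the groups: <K> = -A^13 + A^9 - 2*A^5 + 3*A - 3*A^-3 + 2*A^-7 - 2*A^-11 + A^-15
Normalise by the writhe: (-A^3)^(-w) = (-A^3)^(-3) = -A^-9, so f(A) = -A^-9 * <K> = A^4 - 1 + 2*A^-4 - 3*A^-8 + 3*A^-12 - 2*A^-16 + 2*A^-20 - A^-24.
Substitute A = t^(-1/4), i.e. A^e → t^(-e/4): V(t) = -t^6 + 2*t^5 - 2*t^4 + 3*t^3 - 3*t^2 + 2*t - 1 + t^-1

Answer: -t^6 + 2*t^5 - 2*t^4 + 3*t^3 - 3*t^2 + 2*t - 1 + t^-1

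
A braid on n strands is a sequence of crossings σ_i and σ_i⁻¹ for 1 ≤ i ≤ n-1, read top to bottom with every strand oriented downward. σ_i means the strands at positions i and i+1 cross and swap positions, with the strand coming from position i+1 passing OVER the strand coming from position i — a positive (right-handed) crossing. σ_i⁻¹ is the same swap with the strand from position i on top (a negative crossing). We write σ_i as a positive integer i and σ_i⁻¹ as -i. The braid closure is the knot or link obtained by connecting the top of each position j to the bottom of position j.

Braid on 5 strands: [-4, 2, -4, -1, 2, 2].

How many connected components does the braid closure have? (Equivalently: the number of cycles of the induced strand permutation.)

Track the strand permutation on 5 strands, starting from identity.
  step 1: s4^-1 swaps positions 4,5 -> [1 2 3 5 4]
  step 2: s2 swaps positions 2,3 -> [1 3 2 5 4]
  step 3: s4^-1 swaps positions 4,5 -> [1 3 2 4 5]
  step 4: s1^-1 swaps positions 1,2 -> [3 1 2 4 5]
  step 5: s2 swaps positions 2,3 -> [3 2 1 4 5]
  step 6: s2 swaps positions 2,3 -> [3 1 2 4 5]
Final permutation (position -> original strand): [3 1 2 4 5]
Closure components = cycle count of this permutation = 3.

Answer: 3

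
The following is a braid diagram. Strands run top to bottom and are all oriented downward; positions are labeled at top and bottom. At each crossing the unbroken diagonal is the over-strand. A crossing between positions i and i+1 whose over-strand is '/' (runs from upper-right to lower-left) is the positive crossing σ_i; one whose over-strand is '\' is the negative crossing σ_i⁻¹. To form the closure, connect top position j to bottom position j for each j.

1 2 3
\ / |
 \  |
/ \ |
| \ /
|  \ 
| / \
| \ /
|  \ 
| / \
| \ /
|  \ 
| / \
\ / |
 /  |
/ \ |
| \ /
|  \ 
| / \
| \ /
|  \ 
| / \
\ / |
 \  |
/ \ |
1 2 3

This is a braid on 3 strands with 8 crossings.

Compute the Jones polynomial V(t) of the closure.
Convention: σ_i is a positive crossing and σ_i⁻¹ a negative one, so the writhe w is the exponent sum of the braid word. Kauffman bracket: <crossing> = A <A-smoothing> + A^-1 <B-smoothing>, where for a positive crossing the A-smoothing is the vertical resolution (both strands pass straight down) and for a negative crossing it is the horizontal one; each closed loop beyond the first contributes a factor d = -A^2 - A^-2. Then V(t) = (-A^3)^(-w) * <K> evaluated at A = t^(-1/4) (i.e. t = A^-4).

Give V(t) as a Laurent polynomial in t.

t^-2 - t^-3 + 3*t^-4 - 3*t^-5 + 3*t^-6 - 3*t^-7 + 2*t^-8 - t^-9

Derivation:
Reading the diagram top to bottom ('/'-over between positions i,i+1 = s_i, '\'-over = s_i^-1): braid word = s1^-1 s2^-1 s2^-1 s2^-1 s1 s2^-1 s2^-1 s1^-1.
Braid: s1^-1 s2^-1 s2^-1 s2^-1 s1 s2^-1 s2^-1 s1^-1 on 3 strands, 8 crossings.
Writhe w = (#positive) - (#negative) = 1 - 7 = -6.
Computing the Kauffman bracket via state sum. There are 2^8 = 256 states.
Each crossing splits two ways (0=vertical, 1=horizontal). The state's weight is A^(#A-smoothings - #B-smoothings) * d^(loops - 1).
Tabulate the states by total A-exponent and number of loops L (A-exp: L × count):
  A^8: L=6 ×1
  A^6: L=5 ×8
  A^4: L=4 ×27, L=6 ×1
  A^2: L=3 ×49, L=5 ×7
  A^0: L=2 ×49, L=4 ×21
  A^-2: L=1 ×22, L=3 ×34
  A^-4: L=2 ×27, L=4 ×1
  A^-6: L=1 ×5, L=3 ×3
  A^-8: L=2 ×1
Each group contributes A^e * Σ count * d^(L-1):
Powers of d = -A^2 - A^-2: d^2 = A^4 + 2 + A^-4; d^3 = -A^6 - 3*A^2 - 3*A^-2 - A^-6; d^4 = A^8 + 4*A^4 + 6 + 4*A^-4 + A^-8; d^5 = -A^10 - 5*A^6 - 10*A^2 - 10*A^-2 - 5*A^-6 - A^-10.
  A^8 * (d^5) = -A^18 - 5*A^14 - 10*A^10 - 10*A^6 - 5*A^2 - A^-2
  A^6 * (8*d^4) = 8*A^14 + 32*A^10 + 48*A^6 + 32*A^2 + 8*A^-2
  A^4 * (27*d^3 + d^5) = -A^14 - 32*A^10 - 91*A^6 - 91*A^2 - 32*A^-2 - A^-6
  A^2 * (49*d^2 + 7*d^4) = 7*A^10 + 77*A^6 + 140*A^2 + 77*A^-2 + 7*A^-6
  A^0 * (49*d + 21*d^3) = -21*A^6 - 112*A^2 - 112*A^-2 - 21*A^-6
  A^-2 * (22 + 34*d^2) = 34*A^2 + 90*A^-2 + 34*A^-6
  A^-4 * (27*d + d^3) = -A^2 - 30*A^-2 - 30*A^-6 - A^-10
  A^-6 * (5 + 3*d^2) = 3*A^-2 + 11*A^-6 + 3*A^-10
  A^-8 * (d) = -A^-6 - A^-10
Summing the groups: <K> = -A^18 + 2*A^14 - 3*A^10 + 3*A^6 - 3*A^2 + 3*A^-2 - A^-6 + A^-10
Normalise by the writhe: (-A^3)^(-w) = (-A^3)^(6) = A^18, so f(A) = A^18 * <K> = -A^36 + 2*A^32 - 3*A^28 + 3*A^24 - 3*A^20 + 3*A^16 - A^12 + A^8.
Substitute A = t^(-1/4), i.e. A^e → t^(-e/4): V(t) = t^-2 - t^-3 + 3*t^-4 - 3*t^-5 + 3*t^-6 - 3*t^-7 + 2*t^-8 - t^-9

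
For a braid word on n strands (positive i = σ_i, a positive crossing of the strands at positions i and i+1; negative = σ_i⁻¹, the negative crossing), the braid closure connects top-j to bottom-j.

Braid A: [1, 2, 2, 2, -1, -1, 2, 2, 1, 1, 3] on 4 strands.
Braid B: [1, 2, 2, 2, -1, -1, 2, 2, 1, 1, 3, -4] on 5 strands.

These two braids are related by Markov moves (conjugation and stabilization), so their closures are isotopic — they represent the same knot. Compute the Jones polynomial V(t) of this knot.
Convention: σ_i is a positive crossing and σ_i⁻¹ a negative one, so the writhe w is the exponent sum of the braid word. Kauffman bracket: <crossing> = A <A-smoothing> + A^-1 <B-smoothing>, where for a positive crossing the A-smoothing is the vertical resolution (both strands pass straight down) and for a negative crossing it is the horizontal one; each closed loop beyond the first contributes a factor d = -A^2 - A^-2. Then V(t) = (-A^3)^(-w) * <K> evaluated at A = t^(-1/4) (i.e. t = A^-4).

Markov-equivalent braids have isotopic closures, hence identical knot invariants. Strip the Markov moves from each word to reach a common short braid β, then compute V(t) once on β.
Braid A: s1 s2 s2 s2 s1^-1 s1^-1 s2 s2 s1 s1 s3 on 4 strands reduces by inverse Markov moves (closure unchanged at each step):
  Destabilize: the word has the form β·s3 where s3 occurs only as the final letter (β ∈ B_3); drop it and the last strand → 3 strands.
Reduced to β = s1 s2 s2 s2 s1^-1 s1^-1 s2 s2 s1 s1 on 3 strands, 10 crossings.
Braid B: s1 s2 s2 s2 s1^-1 s1^-1 s2 s2 s1 s1 s3 s4^-1 on 5 strands reduces by inverse Markov moves (closure unchanged at each step):
  Destabilize: the word has the form β·s4^-1 where s4^-1 occurs only as the final letter (β ∈ B_4); drop it and the last strand → 4 strands.
  Destabilize: the word has the form β·s3 where s3 occurs only as the final letter (β ∈ B_3); drop it and the last strand → 3 strands.
Reduced to β = s1 s2 s2 s2 s1^-1 s1^-1 s2 s2 s1 s1 on 3 strands, 10 crossings.
Both give the same β = s1 s2 s2 s2 s1^-1 s1^-1 s2 s2 s1 s1 on 3 strands, so one state sum suffices:
Braid: s1 s2 s2 s2 s1^-1 s1^-1 s2 s2 s1 s1 on 3 strands, 10 crossings.
Writhe w = (#positive) - (#negative) = 8 - 2 = 6.
Computing the Kauffman bracket via state sum. There are 2^10 = 1024 states.
For each crossing: s=0 is the vertical smoothing, s=1 horizontal. Crossing k contributes A^(sign_k * (1 - 2*s_k)); loop factor d = -A^2 - A^-2.
Tabulate the states by total A-exponent and number of loops L (A-exp: L × count):
  A^10: L=3 ×1
  A^8: L=2 ×7, L=4 ×3
  A^6: L=1 ×10, L=3 ×32, L=5 ×3
  A^4: L=2 ×76, L=4 ×43, L=6 ×1
  A^2: L=1 ×51, L=3 ×132, L=5 ×27
  A^0: L=2 ×135, L=4 ×109, L=6 ×8
  A^-2: L=3 ×161, L=5 ×48, L=7 ×1
  A^-4: L=4 ×109, L=6 ×11
  A^-6: L=5 ×44, L=7 ×1
  A^-8: L=6 ×10
  A^-10: L=7 ×1
Each group contributes A^e * Σ count * d^(L-1):
Powers of d = -A^2 - A^-2: d^2 = A^4 + 2 + A^-4; d^3 = -A^6 - 3*A^2 - 3*A^-2 - A^-6; d^4 = A^8 + 4*A^4 + 6 + 4*A^-4 + A^-8; d^5 = -A^10 - 5*A^6 - 10*A^2 - 10*A^-2 - 5*A^-6 - A^-10; d^6 = A^12 + 6*A^8 + 15*A^4 + 20 + 15*A^-4 + 6*A^-8 + A^-12.
  A^10 * (d^2) = A^14 + 2*A^10 + A^6
  A^8 * (7*d + 3*d^3) = -3*A^14 - 16*A^10 - 16*A^6 - 3*A^2
  A^6 * (10 + 32*d^2 + 3*d^4) = 3*A^14 + 44*A^10 + 92*A^6 + 44*A^2 + 3*A^-2
  A^4 * (76*d + 43*d^3 + d^5) = -A^14 - 48*A^10 - 215*A^6 - 215*A^2 - 48*A^-2 - A^-6
  A^2 * (51 + 132*d^2 + 27*d^4) = 27*A^10 + 240*A^6 + 477*A^2 + 240*A^-2 + 27*A^-6
  A^0 * (135*d + 109*d^3 + 8*d^5) = -8*A^10 - 149*A^6 - 542*A^2 - 542*A^-2 - 149*A^-6 - 8*A^-10
  A^-2 * (161*d^2 + 48*d^4 + d^6) = A^10 + 54*A^6 + 368*A^2 + 630*A^-2 + 368*A^-6 + 54*A^-10 + A^-14
  A^-4 * (109*d^3 + 11*d^5) = -11*A^6 - 164*A^2 - 437*A^-2 - 437*A^-6 - 164*A^-10 - 11*A^-14
  A^-6 * (44*d^4 + d^6) = A^6 + 50*A^2 + 191*A^-2 + 284*A^-6 + 191*A^-10 + 50*A^-14 + A^-18
  A^-8 * (10*d^5) = -10*A^2 - 50*A^-2 - 100*A^-6 - 100*A^-10 - 50*A^-14 - 10*A^-18
  A^-10 * (d^6) = A^2 + 6*A^-2 + 15*A^-6 + 20*A^-10 + 15*A^-14 + 6*A^-18 + A^-22
Summing the groups: <K> = 2*A^10 - 3*A^6 + 6*A^2 - 7*A^-2 + 7*A^-6 - 7*A^-10 + 5*A^-14 - 3*A^-18 + A^-22
Normalise by the writhe: (-A^3)^(-w) = (-A^3)^(-6) = A^-18, so f(A) = A^-18 * <K> = 2*A^-8 - 3*A^-12 + 6*A^-16 - 7*A^-20 + 7*A^-24 - 7*A^-28 + 5*A^-32 - 3*A^-36 + A^-40.
Substitute A = t^(-1/4), i.e. A^e → t^(-e/4): V(t) = t^10 - 3*t^9 + 5*t^8 - 7*t^7 + 7*t^6 - 7*t^5 + 6*t^4 - 3*t^3 + 2*t^2

Answer: t^10 - 3*t^9 + 5*t^8 - 7*t^7 + 7*t^6 - 7*t^5 + 6*t^4 - 3*t^3 + 2*t^2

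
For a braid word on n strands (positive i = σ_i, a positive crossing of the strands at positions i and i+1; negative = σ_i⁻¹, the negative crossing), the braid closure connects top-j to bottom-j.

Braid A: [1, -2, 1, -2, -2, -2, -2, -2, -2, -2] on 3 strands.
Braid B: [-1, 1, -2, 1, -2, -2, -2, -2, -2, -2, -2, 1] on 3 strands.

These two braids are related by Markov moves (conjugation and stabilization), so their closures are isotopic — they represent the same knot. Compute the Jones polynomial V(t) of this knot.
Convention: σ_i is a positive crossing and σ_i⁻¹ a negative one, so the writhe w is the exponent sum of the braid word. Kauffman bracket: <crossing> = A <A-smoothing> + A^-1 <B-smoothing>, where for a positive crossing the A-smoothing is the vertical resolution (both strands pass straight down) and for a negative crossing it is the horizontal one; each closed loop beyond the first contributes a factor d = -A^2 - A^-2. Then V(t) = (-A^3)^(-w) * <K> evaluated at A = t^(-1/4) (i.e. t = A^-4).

Markov-equivalent braids have isotopic closures, hence identical knot invariants. Strip the Markov moves from each word to reach a common short braid β, then compute V(t) once on β.
Braid A: s1 s2^-1 s1 s2^-1 s2^-1 s2^-1 s2^-1 s2^-1 s2^-1 s2^-1 on 3 strands has no conjugating prefix/suffix or stabilization to strip; take β = s1 s2^-1 s1 s2^-1 s2^-1 s2^-1 s2^-1 s2^-1 s2^-1 s2^-1.
Braid B: s1^-1 s1 s2^-1 s1 s2^-1 s2^-1 s2^-1 s2^-1 s2^-1 s2^-1 s2^-1 s1 on 3 strands reduces by inverse Markov moves (closure unchanged at each step):
  Deconjugate: the word is γ·β·γ⁻¹ with γ = s1^-1 (prefix) and γ⁻¹ = s1 (suffix); strip both.
Reduced to β = s1 s2^-1 s1 s2^-1 s2^-1 s2^-1 s2^-1 s2^-1 s2^-1 s2^-1 on 3 strands, 10 crossings.
Both give the same β = s1 s2^-1 s1 s2^-1 s2^-1 s2^-1 s2^-1 s2^-1 s2^-1 s2^-1 on 3 strands, so one state sum suffices:
Braid: s1 s2^-1 s1 s2^-1 s2^-1 s2^-1 s2^-1 s2^-1 s2^-1 s2^-1 on 3 strands, 10 crossings.
Writhe w = (#positive) - (#negative) = 2 - 8 = -6.
Computing the Kauffman bracket via state sum. There are 2^10 = 1024 states.
Each crossing splits two ways (0=vertical, 1=horizontal). The state's weight is A^(#A-smoothings - #B-smoothings) * d^(loops - 1).
Tabulate the states by total A-exponent and number of loops L (A-exp: L × count):
  A^10: L=9 ×1
  A^8: L=8 ×10
  A^6: L=7 ×45
  A^4: L=6 ×119, L=8 ×1
  A^2: L=5 ×203, L=7 ×7
  A^0: L=4 ×231, L=6 ×21
  A^-2: L=3 ×175, L=5 ×35
  A^-4: L=2 ×85, L=4 ×35
  A^-6: L=1 ×23, L=3 ×22
  A^-8: L=2 ×10
  A^-10: L=3 ×1
Each group contributes A^e * Σ count * d^(L-1):
Powers of d = -A^2 - A^-2: d^2 = A^4 + 2 + A^-4; d^3 = -A^6 - 3*A^2 - 3*A^-2 - A^-6; d^4 = A^8 + 4*A^4 + 6 + 4*A^-4 + A^-8; d^5 = -A^10 - 5*A^6 - 10*A^2 - 10*A^-2 - 5*A^-6 - A^-10; d^6 = A^12 + 6*A^8 + 15*A^4 + 20 + 15*A^-4 + 6*A^-8 + A^-12; d^7 = -A^14 - 7*A^10 - 21*A^6 - 35*A^2 - 35*A^-2 - 21*A^-6 - 7*A^-10 - A^-14; d^8 = A^16 + 8*A^12 + 28*A^8 + 56*A^4 + 70 + 56*A^-4 + 28*A^-8 + 8*A^-12 + A^-16.
  A^10 * (d^8) = A^26 + 8*A^22 + 28*A^18 + 56*A^14 + 70*A^10 + 56*A^6 + 28*A^2 + 8*A^-2 + A^-6
  A^8 * (10*d^7) = -10*A^22 - 70*A^18 - 210*A^14 - 350*A^10 - 350*A^6 - 210*A^2 - 70*A^-2 - 10*A^-6
  A^6 * (45*d^6) = 45*A^18 + 270*A^14 + 675*A^10 + 900*A^6 + 675*A^2 + 270*A^-2 + 45*A^-6
  A^4 * (119*d^5 + d^7) = -A^18 - 126*A^14 - 616*A^10 - 1225*A^6 - 1225*A^2 - 616*A^-2 - 126*A^-6 - A^-10
  A^2 * (203*d^4 + 7*d^6) = 7*A^14 + 245*A^10 + 917*A^6 + 1358*A^2 + 917*A^-2 + 245*A^-6 + 7*A^-10
  A^0 * (231*d^3 + 21*d^5) = -21*A^10 - 336*A^6 - 903*A^2 - 903*A^-2 - 336*A^-6 - 21*A^-10
  A^-2 * (175*d^2 + 35*d^4) = 35*A^6 + 315*A^2 + 560*A^-2 + 315*A^-6 + 35*A^-10
  A^-4 * (85*d + 35*d^3) = -35*A^2 - 190*A^-2 - 190*A^-6 - 35*A^-10
  A^-6 * (23 + 22*d^2) = 22*A^-2 + 67*A^-6 + 22*A^-10
  A^-8 * (10*d) = -10*A^-6 - 10*A^-10
  A^-10 * (d^2) = A^-6 + 2*A^-10 + A^-14
Summing the groups: <K> = A^26 - 2*A^22 + 2*A^18 - 3*A^14 + 3*A^10 - 3*A^6 + 3*A^2 - 2*A^-2 + 2*A^-6 - A^-10 + A^-14
Normalise by the writhe: (-A^3)^(-w) = (-A^3)^(6) = A^18, so f(A) = A^18 * <K> = A^44 - 2*A^40 + 2*A^36 - 3*A^32 + 3*A^28 - 3*A^24 + 3*A^20 - 2*A^16 + 2*A^12 - A^8 + A^4.
Substitute A = t^(-1/4), i.e. A^e → t^(-e/4): V(t) = t^-1 - t^-2 + 2*t^-3 - 2*t^-4 + 3*t^-5 - 3*t^-6 + 3*t^-7 - 3*t^-8 + 2*t^-9 - 2*t^-10 + t^-11

Answer: t^-1 - t^-2 + 2*t^-3 - 2*t^-4 + 3*t^-5 - 3*t^-6 + 3*t^-7 - 3*t^-8 + 2*t^-9 - 2*t^-10 + t^-11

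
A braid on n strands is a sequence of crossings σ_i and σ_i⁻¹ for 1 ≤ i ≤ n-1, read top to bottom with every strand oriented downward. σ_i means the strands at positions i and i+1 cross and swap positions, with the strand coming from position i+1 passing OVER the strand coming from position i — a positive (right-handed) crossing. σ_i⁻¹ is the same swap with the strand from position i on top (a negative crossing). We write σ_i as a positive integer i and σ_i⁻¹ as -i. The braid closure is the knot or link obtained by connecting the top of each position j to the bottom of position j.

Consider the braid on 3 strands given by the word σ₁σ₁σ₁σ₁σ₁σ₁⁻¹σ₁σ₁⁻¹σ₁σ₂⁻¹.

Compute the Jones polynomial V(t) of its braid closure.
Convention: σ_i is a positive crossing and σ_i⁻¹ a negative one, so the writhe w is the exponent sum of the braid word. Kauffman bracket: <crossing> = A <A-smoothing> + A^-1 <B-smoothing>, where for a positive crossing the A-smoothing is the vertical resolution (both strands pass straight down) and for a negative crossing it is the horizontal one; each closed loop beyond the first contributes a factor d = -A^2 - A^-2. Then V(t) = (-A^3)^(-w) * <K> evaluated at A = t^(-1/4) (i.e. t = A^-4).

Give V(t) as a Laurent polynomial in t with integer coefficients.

The presented braid s1 s1 s1 s1 s1 s1^-1 s1 s1^-1 s1 s2^-1 on 3 strands reduces by inverse Markov moves (closure unchanged at each step):
  Destabilize: the word has the form β·s2^-1 where s2^-1 occurs only as the final letter (β ∈ B_2); drop it and the last strand → 2 strands.
Reduced to β = s1 s1 s1 s1 s1 s1^-1 s1 s1^-1 s1 on 2 strands, 9 crossings.
Compute on β:
First cancel adjacent σ_i σ_i⁻¹ pairs (Reidemeister II — same braid, same closure): s1 s1 s1 s1 s1 s1^-1 s1 s1^-1 s1 → s1 s1 s1 s1 s1.
Braid: s1 s1 s1 s1 s1 on 2 strands, 5 crossings.
Writhe w = (#positive) - (#negative) = 5 - 0 = 5.
State-sum expansion of <K>. There are 2^5 = 32 states.
Each crossing splits two ways (0=vertical, 1=horizontal). The state's weight is A^(#A-smoothings - #B-smoothings) * d^(loops - 1).
  state 00000: A-exp=+5, loops=2, term = A^5 * d^1
  state 00001: A-exp=+3, loops=1, term = A^3 * d^0
  state 00010: A-exp=+3, loops=1, term = A^3 * d^0
  state 00011: A-exp=+1, loops=2, term = A^1 * d^1
  state 00100: A-exp=+3, loops=1, term = A^3 * d^0
  state 00101: A-exp=+1, loops=2, term = A^1 * d^1
  state 00110: A-exp=+1, loops=2, term = A^1 * d^1
  state 00111: A-exp=-1, loops=3, term = A^-1 * d^2
  state 01000: A-exp=+3, loops=1, term = A^3 * d^0
  state 01001: A-exp=+1, loops=2, term = A^1 * d^1
  state 01010: A-exp=+1, loops=2, term = A^1 * d^1
  state 01011: A-exp=-1, loops=3, term = A^-1 * d^2
  state 01100: A-exp=+1, loops=2, term = A^1 * d^1
  state 01101: A-exp=-1, loops=3, term = A^-1 * d^2
  state 01110: A-exp=-1, loops=3, term = A^-1 * d^2
  state 01111: A-exp=-3, loops=4, term = A^-3 * d^3
  state 10000: A-exp=+3, loops=1, term = A^3 * d^0
  state 10001: A-exp=+1, loops=2, term = A^1 * d^1
  state 10010: A-exp=+1, loops=2, term = A^1 * d^1
  state 10011: A-exp=-1, loops=3, term = A^-1 * d^2
  state 10100: A-exp=+1, loops=2, term = A^1 * d^1
  state 10101: A-exp=-1, loops=3, term = A^-1 * d^2
  state 10110: A-exp=-1, loops=3, term = A^-1 * d^2
  state 10111: A-exp=-3, loops=4, term = A^-3 * d^3
  state 11000: A-exp=+1, loops=2, term = A^1 * d^1
  state 11001: A-exp=-1, loops=3, term = A^-1 * d^2
  state 11010: A-exp=-1, loops=3, term = A^-1 * d^2
  state 11011: A-exp=-3, loops=4, term = A^-3 * d^3
  state 11100: A-exp=-1, loops=3, term = A^-1 * d^2
  state 11101: A-exp=-3, loops=4, term = A^-3 * d^3
  state 11110: A-exp=-3, loops=4, term = A^-3 * d^3
  state 11111: A-exp=-5, loops=5, term = A^-5 * d^4
Collect the terms by A-exponent (count of states per loop number):
Powers of d = -A^2 - A^-2: d^2 = A^4 + 2 + A^-4; d^3 = -A^6 - 3*A^2 - 3*A^-2 - A^-6; d^4 = A^8 + 4*A^4 + 6 + 4*A^-4 + A^-8.
  A^5 * (d) = -A^7 - A^3
  A^3 * (5) = 5*A^3
  A^1 * (10*d) = -10*A^3 - 10*A^-1
  A^-1 * (10*d^2) = 10*A^3 + 20*A^-1 + 10*A^-5
  A^-3 * (5*d^3) = -5*A^3 - 15*A^-1 - 15*A^-5 - 5*A^-9
  A^-5 * (d^4) = A^3 + 4*A^-1 + 6*A^-5 + 4*A^-9 + A^-13
Summing the groups: <K> = -A^7 - A^-1 + A^-5 - A^-9 + A^-13
Normalise by the writhe: (-A^3)^(-w) = (-A^3)^(-5) = -A^-15, so f(A) = -A^-15 * <K> = A^-8 + A^-16 - A^-20 + A^-24 - A^-28.
Substitute A = t^(-1/4), i.e. A^e → t^(-e/4): V(t) = -t^7 + t^6 - t^5 + t^4 + t^2

Answer: -t^7 + t^6 - t^5 + t^4 + t^2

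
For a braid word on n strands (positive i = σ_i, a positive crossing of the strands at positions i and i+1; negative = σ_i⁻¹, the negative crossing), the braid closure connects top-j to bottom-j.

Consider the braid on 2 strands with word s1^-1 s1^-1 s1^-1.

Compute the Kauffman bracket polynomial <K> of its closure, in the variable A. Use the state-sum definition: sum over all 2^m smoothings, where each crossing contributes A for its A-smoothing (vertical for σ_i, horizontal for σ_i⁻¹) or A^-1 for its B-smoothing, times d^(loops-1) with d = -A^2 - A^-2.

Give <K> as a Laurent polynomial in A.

Braid: s1^-1 s1^-1 s1^-1 on 2 strands, 3 crossings.
Writhe w = (#positive) - (#negative) = 0 - 3 = -3.
Computing the Kauffman bracket via state sum. There are 2^3 = 8 states.
Smooth each crossing (0=||, 1=⌣⌢); contribution A^(Σ sign_k(1-2s_k)) * d^(L-1).
  state 000: A-exp=-3, loops=2, term = A^-3 * d^1
  state 001: A-exp=-1, loops=1, term = A^-1 * d^0
  state 010: A-exp=-1, loops=1, term = A^-1 * d^0
  state 011: A-exp=+1, loops=2, term = A^1 * d^1
  state 100: A-exp=-1, loops=1, term = A^-1 * d^0
  state 101: A-exp=+1, loops=2, term = A^1 * d^1
  state 110: A-exp=+1, loops=2, term = A^1 * d^1
  state 111: A-exp=+3, loops=3, term = A^3 * d^2
Collect the terms by A-exponent (count of states per loop number):
Powers of d = -A^2 - A^-2: d^2 = A^4 + 2 + A^-4.
  A^3 * (d^2) = A^7 + 2*A^3 + A^-1
  A^1 * (3*d) = -3*A^3 - 3*A^-1
  A^-1 * (3) = 3*A^-1
  A^-3 * (d) = -A^-1 - A^-5
Summing the groups: <K> = A^7 - A^3 - A^-5

Answer: A^7 - A^3 - A^-5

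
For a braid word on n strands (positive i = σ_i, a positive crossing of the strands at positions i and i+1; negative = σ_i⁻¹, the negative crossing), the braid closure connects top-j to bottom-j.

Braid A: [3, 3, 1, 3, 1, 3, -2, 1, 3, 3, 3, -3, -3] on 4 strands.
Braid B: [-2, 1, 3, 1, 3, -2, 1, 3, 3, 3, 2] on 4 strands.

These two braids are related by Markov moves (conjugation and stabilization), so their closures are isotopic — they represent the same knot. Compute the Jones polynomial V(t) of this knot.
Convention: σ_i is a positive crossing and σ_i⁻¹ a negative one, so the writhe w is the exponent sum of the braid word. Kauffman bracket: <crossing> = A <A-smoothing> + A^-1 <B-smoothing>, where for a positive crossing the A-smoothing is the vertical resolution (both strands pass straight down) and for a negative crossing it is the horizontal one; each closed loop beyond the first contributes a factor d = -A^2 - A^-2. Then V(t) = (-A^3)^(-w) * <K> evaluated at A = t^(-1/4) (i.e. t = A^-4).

t^11 - 2*t^10 + 2*t^9 - 3*t^8 + 2*t^7 - 2*t^6 + 2*t^5 + t^3

Derivation:
Markov-equivalent braids have isotopic closures, hence identical knot invariants. Strip the Markov moves from each word to reach a common short braid β, then compute V(t) once on β.
Braid A: s3 s3 s1 s3 s1 s3 s2^-1 s1 s3 s3 s3 s3^-1 s3^-1 on 4 strands reduces by inverse Markov moves (closure unchanged at each step):
  Deconjugate: the word is γ·β·γ⁻¹ with γ = s3 (prefix) and γ⁻¹ = s3^-1 (suffix); strip both.
  Deconjugate: the word is γ·β·γ⁻¹ with γ = s3 (prefix) and γ⁻¹ = s3^-1 (suffix); strip both.
Reduced to β = s1 s3 s1 s3 s2^-1 s1 s3 s3 s3 on 4 strands, 9 crossings.
Braid B: s2^-1 s1 s3 s1 s3 s2^-1 s1 s3 s3 s3 s2 on 4 strands reduces by inverse Markov moves (closure unchanged at each step):
  Deconjugate: the word is γ·β·γ⁻¹ with γ = s2^-1 (prefix) and γ⁻¹ = s2 (suffix); strip both.
Reduced to β = s1 s3 s1 s3 s2^-1 s1 s3 s3 s3 on 4 strands, 9 crossings.
Both give the same β = s1 s3 s1 s3 s2^-1 s1 s3 s3 s3 on 4 strands, so one state sum suffices:
Braid: s1 s3 s1 s3 s2^-1 s1 s3 s3 s3 on 4 strands, 9 crossings.
Writhe w = (#positive) - (#negative) = 8 - 1 = 7.
Computing the Kauffman bracket via state sum. There are 2^9 = 512 states.
Each crossing splits two ways (0=vertical, 1=horizontal). The state's weight is A^(#A-smoothings - #B-smoothings) * d^(loops - 1).
Tabulate the states by total A-exponent and number of loops L (A-exp: L × count):
  A^9: L=3 ×1
  A^7: L=2 ×8, L=4 ×1
  A^5: L=1 ×15, L=3 ×21
  A^3: L=2 ×60, L=4 ×24
  A^1: L=3 ×110, L=5 ×16
  A^-1: L=4 ×120, L=6 ×6
  A^-3: L=5 ×83, L=7 ×1
  A^-5: L=6 ×36
  A^-7: L=7 ×9
  A^-9: L=8 ×1
Each group contributes A^e * Σ count * d^(L-1):
Powers of d = -A^2 - A^-2: d^2 = A^4 + 2 + A^-4; d^3 = -A^6 - 3*A^2 - 3*A^-2 - A^-6; d^4 = A^8 + 4*A^4 + 6 + 4*A^-4 + A^-8; d^5 = -A^10 - 5*A^6 - 10*A^2 - 10*A^-2 - 5*A^-6 - A^-10; d^6 = A^12 + 6*A^8 + 15*A^4 + 20 + 15*A^-4 + 6*A^-8 + A^-12; d^7 = -A^14 - 7*A^10 - 21*A^6 - 35*A^2 - 35*A^-2 - 21*A^-6 - 7*A^-10 - A^-14.
  A^9 * (d^2) = A^13 + 2*A^9 + A^5
  A^7 * (8*d + d^3) = -A^13 - 11*A^9 - 11*A^5 - A
  A^5 * (15 + 21*d^2) = 21*A^9 + 57*A^5 + 21*A
  A^3 * (60*d + 24*d^3) = -24*A^9 - 132*A^5 - 132*A - 24*A^-3
  A^1 * (110*d^2 + 16*d^4) = 16*A^9 + 174*A^5 + 316*A + 174*A^-3 + 16*A^-7
  A^-1 * (120*d^3 + 6*d^5) = -6*A^9 - 150*A^5 - 420*A - 420*A^-3 - 150*A^-7 - 6*A^-11
  A^-3 * (83*d^4 + d^6) = A^9 + 89*A^5 + 347*A + 518*A^-3 + 347*A^-7 + 89*A^-11 + A^-15
  A^-5 * (36*d^5) = -36*A^5 - 180*A - 360*A^-3 - 360*A^-7 - 180*A^-11 - 36*A^-15
  A^-7 * (9*d^6) = 9*A^5 + 54*A + 135*A^-3 + 180*A^-7 + 135*A^-11 + 54*A^-15 + 9*A^-19
  A^-9 * (d^7) = -A^5 - 7*A - 21*A^-3 - 35*A^-7 - 35*A^-11 - 21*A^-15 - 7*A^-19 - A^-23
Summing the groups: <K> = -A^9 - 2*A + 2*A^-3 - 2*A^-7 + 3*A^-11 - 2*A^-15 + 2*A^-19 - A^-23
Normalise by the writhe: (-A^3)^(-w) = (-A^3)^(-7) = -A^-21, so f(A) = -A^-21 * <K> = A^-12 + 2*A^-20 - 2*A^-24 + 2*A^-28 - 3*A^-32 + 2*A^-36 - 2*A^-40 + A^-44.
Substitute A = t^(-1/4), i.e. A^e → t^(-e/4): V(t) = t^11 - 2*t^10 + 2*t^9 - 3*t^8 + 2*t^7 - 2*t^6 + 2*t^5 + t^3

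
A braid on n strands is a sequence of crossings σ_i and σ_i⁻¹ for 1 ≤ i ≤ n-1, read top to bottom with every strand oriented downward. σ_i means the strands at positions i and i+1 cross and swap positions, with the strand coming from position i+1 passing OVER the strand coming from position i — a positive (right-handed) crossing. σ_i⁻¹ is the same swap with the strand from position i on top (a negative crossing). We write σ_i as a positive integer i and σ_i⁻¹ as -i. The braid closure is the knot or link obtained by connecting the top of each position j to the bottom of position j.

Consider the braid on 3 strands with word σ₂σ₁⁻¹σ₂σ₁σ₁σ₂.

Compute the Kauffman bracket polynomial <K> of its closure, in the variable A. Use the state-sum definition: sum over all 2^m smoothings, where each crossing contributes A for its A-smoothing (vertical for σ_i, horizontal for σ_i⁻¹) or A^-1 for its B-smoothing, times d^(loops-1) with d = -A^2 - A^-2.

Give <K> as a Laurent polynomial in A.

Braid: s2 s1^-1 s2 s1 s1 s2 on 3 strands, 6 crossings.
Writhe w = (#positive) - (#negative) = 5 - 1 = 4.
Computing the Kauffman bracket via state sum. There are 2^6 = 64 states.
Each crossing splits two ways (0=vertical, 1=horizontal). The state's weight is A^(#A-smoothings - #B-smoothings) * d^(loops - 1).
Tabulate the states by total A-exponent and number of loops L (A-exp: L × count):
  A^6: L=2 ×1
  A^4: L=1 ×3, L=3 ×3
  A^2: L=2 ×14, L=4 ×1
  A^0: L=1 ×10, L=3 ×10
  A^-2: L=2 ×13, L=4 ×2
  A^-4: L=3 ×6
  A^-6: L=4 ×1
Each group contributes A^e * Σ count * d^(L-1):
Powers of d = -A^2 - A^-2: d^2 = A^4 + 2 + A^-4; d^3 = -A^6 - 3*A^2 - 3*A^-2 - A^-6.
  A^6 * (d) = -A^8 - A^4
  A^4 * (3 + 3*d^2) = 3*A^8 + 9*A^4 + 3
  A^2 * (14*d + d^3) = -A^8 - 17*A^4 - 17 - A^-4
  A^0 * (10 + 10*d^2) = 10*A^4 + 30 + 10*A^-4
  A^-2 * (13*d + 2*d^3) = -2*A^4 - 19 - 19*A^-4 - 2*A^-8
  A^-4 * (6*d^2) = 6 + 12*A^-4 + 6*A^-8
  A^-6 * (d^3) = -1 - 3*A^-4 - 3*A^-8 - A^-12
Summing the groups: <K> = A^8 - A^4 + 2 - A^-4 + A^-8 - A^-12

Answer: A^8 - A^4 + 2 - A^-4 + A^-8 - A^-12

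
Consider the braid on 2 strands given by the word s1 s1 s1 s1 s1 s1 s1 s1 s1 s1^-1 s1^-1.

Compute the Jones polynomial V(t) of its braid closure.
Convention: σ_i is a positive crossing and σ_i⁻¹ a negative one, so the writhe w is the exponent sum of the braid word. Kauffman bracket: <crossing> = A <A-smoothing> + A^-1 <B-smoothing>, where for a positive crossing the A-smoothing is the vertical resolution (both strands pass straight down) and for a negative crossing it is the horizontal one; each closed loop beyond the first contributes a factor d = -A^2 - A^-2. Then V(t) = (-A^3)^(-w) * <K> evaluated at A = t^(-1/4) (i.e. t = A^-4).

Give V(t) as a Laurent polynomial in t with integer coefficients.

-t^10 + t^9 - t^8 + t^7 - t^6 + t^5 + t^3

Derivation:
The presented braid s1 s1 s1 s1 s1 s1 s1 s1 s1 s1^-1 s1^-1 on 2 strands reduces by inverse Markov moves (closure unchanged at each step):
  Deconjugate: the word is γ·β·γ⁻¹ with γ = s1 (prefix) and γ⁻¹ = s1^-1 (suffix); strip both.
Reduced to β = s1 s1 s1 s1 s1 s1 s1 s1 s1^-1 on 2 strands, 9 crossings.
Compute on β:
First cancel adjacent σ_i σ_i⁻¹ pairs (Reidemeister II — same braid, same closure): s1 s1 s1 s1 s1 s1 s1 s1 s1^-1 → s1 s1 s1 s1 s1 s1 s1.
Braid: s1 s1 s1 s1 s1 s1 s1 on 2 strands, 7 crossings.
Writhe w = (#positive) - (#negative) = 7 - 0 = 7.
Enumerate smoothing states for the bracket polynomial. There are 2^7 = 128 states.
Each crossing splits two ways (0=vertical, 1=horizontal). The state's weight is A^(#A-smoothings - #B-smoothings) * d^(loops - 1).
Tabulate the states by total A-exponent and number of loops L (A-exp: L × count):
  A^7: L=2 ×1
  A^5: L=1 ×7
  A^3: L=2 ×21
  A^1: L=3 ×35
  A^-1: L=4 ×35
  A^-3: L=5 ×21
  A^-5: L=6 ×7
  A^-7: L=7 ×1
Each group contributes A^e * Σ count * d^(L-1):
Powers of d = -A^2 - A^-2: d^2 = A^4 + 2 + A^-4; d^3 = -A^6 - 3*A^2 - 3*A^-2 - A^-6; d^4 = A^8 + 4*A^4 + 6 + 4*A^-4 + A^-8; d^5 = -A^10 - 5*A^6 - 10*A^2 - 10*A^-2 - 5*A^-6 - A^-10; d^6 = A^12 + 6*A^8 + 15*A^4 + 20 + 15*A^-4 + 6*A^-8 + A^-12.
  A^7 * (d) = -A^9 - A^5
  A^5 * (7) = 7*A^5
  A^3 * (21*d) = -21*A^5 - 21*A
  A^1 * (35*d^2) = 35*A^5 + 70*A + 35*A^-3
  A^-1 * (35*d^3) = -35*A^5 - 105*A - 105*A^-3 - 35*A^-7
  A^-3 * (21*d^4) = 21*A^5 + 84*A + 126*A^-3 + 84*A^-7 + 21*A^-11
  A^-5 * (7*d^5) = -7*A^5 - 35*A - 70*A^-3 - 70*A^-7 - 35*A^-11 - 7*A^-15
  A^-7 * (d^6) = A^5 + 6*A + 15*A^-3 + 20*A^-7 + 15*A^-11 + 6*A^-15 + A^-19
Summing the groups: <K> = -A^9 - A + A^-3 - A^-7 + A^-11 - A^-15 + A^-19
Normalise by the writhe: (-A^3)^(-w) = (-A^3)^(-7) = -A^-21, so f(A) = -A^-21 * <K> = A^-12 + A^-20 - A^-24 + A^-28 - A^-32 + A^-36 - A^-40.
Substitute A = t^(-1/4), i.e. A^e → t^(-e/4): V(t) = -t^10 + t^9 - t^8 + t^7 - t^6 + t^5 + t^3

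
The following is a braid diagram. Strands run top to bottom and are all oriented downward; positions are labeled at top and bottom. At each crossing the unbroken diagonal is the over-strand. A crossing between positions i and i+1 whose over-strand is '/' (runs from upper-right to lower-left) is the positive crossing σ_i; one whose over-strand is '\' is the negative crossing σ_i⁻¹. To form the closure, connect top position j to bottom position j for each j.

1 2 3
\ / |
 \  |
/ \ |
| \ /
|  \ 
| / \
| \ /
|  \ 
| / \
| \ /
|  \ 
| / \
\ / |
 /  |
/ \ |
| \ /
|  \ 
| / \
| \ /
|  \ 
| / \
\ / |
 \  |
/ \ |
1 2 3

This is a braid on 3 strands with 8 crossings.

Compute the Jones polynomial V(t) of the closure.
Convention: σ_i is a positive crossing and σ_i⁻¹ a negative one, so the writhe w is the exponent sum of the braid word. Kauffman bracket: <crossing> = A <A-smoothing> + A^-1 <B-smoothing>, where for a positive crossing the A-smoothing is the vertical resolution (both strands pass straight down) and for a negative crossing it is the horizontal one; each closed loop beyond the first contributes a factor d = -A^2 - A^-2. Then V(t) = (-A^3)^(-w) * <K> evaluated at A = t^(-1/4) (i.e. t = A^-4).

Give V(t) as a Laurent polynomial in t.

Reading the diagram top to bottom ('/'-over between positions i,i+1 = s_i, '\'-over = s_i^-1): braid word = s1^-1 s2^-1 s2^-1 s2^-1 s1 s2^-1 s2^-1 s1^-1.
Braid: s1^-1 s2^-1 s2^-1 s2^-1 s1 s2^-1 s2^-1 s1^-1 on 3 strands, 8 crossings.
Writhe w = (#positive) - (#negative) = 1 - 7 = -6.
Computing the Kauffman bracket via state sum. There are 2^8 = 256 states.
Smooth each crossing (0=||, 1=⌣⌢); contribution A^(Σ sign_k(1-2s_k)) * d^(L-1).
Tabulate the states by total A-exponent and number of loops L (A-exp: L × count):
  A^8: L=6 ×1
  A^6: L=5 ×8
  A^4: L=4 ×27, L=6 ×1
  A^2: L=3 ×49, L=5 ×7
  A^0: L=2 ×49, L=4 ×21
  A^-2: L=1 ×22, L=3 ×34
  A^-4: L=2 ×27, L=4 ×1
  A^-6: L=1 ×5, L=3 ×3
  A^-8: L=2 ×1
Each group contributes A^e * Σ count * d^(L-1):
Powers of d = -A^2 - A^-2: d^2 = A^4 + 2 + A^-4; d^3 = -A^6 - 3*A^2 - 3*A^-2 - A^-6; d^4 = A^8 + 4*A^4 + 6 + 4*A^-4 + A^-8; d^5 = -A^10 - 5*A^6 - 10*A^2 - 10*A^-2 - 5*A^-6 - A^-10.
  A^8 * (d^5) = -A^18 - 5*A^14 - 10*A^10 - 10*A^6 - 5*A^2 - A^-2
  A^6 * (8*d^4) = 8*A^14 + 32*A^10 + 48*A^6 + 32*A^2 + 8*A^-2
  A^4 * (27*d^3 + d^5) = -A^14 - 32*A^10 - 91*A^6 - 91*A^2 - 32*A^-2 - A^-6
  A^2 * (49*d^2 + 7*d^4) = 7*A^10 + 77*A^6 + 140*A^2 + 77*A^-2 + 7*A^-6
  A^0 * (49*d + 21*d^3) = -21*A^6 - 112*A^2 - 112*A^-2 - 21*A^-6
  A^-2 * (22 + 34*d^2) = 34*A^2 + 90*A^-2 + 34*A^-6
  A^-4 * (27*d + d^3) = -A^2 - 30*A^-2 - 30*A^-6 - A^-10
  A^-6 * (5 + 3*d^2) = 3*A^-2 + 11*A^-6 + 3*A^-10
  A^-8 * (d) = -A^-6 - A^-10
Summing the groups: <K> = -A^18 + 2*A^14 - 3*A^10 + 3*A^6 - 3*A^2 + 3*A^-2 - A^-6 + A^-10
Normalise by the writhe: (-A^3)^(-w) = (-A^3)^(6) = A^18, so f(A) = A^18 * <K> = -A^36 + 2*A^32 - 3*A^28 + 3*A^24 - 3*A^20 + 3*A^16 - A^12 + A^8.
Substitute A = t^(-1/4), i.e. A^e → t^(-e/4): V(t) = t^-2 - t^-3 + 3*t^-4 - 3*t^-5 + 3*t^-6 - 3*t^-7 + 2*t^-8 - t^-9

Answer: t^-2 - t^-3 + 3*t^-4 - 3*t^-5 + 3*t^-6 - 3*t^-7 + 2*t^-8 - t^-9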